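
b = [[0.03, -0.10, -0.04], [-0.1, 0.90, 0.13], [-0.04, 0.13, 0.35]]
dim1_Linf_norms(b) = [0.1, 0.9, 0.35]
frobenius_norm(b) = 1.00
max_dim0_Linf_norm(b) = 0.9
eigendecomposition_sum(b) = [[0.01, -0.11, -0.02], [-0.11, 0.88, 0.2], [-0.02, 0.20, 0.05]] + [[0.02, 0.0, 0.00], [0.0, 0.0, 0.0], [0.00, 0.00, 0.0]] + [[0.0,  0.00,  -0.02], [0.0,  0.02,  -0.07], [-0.02,  -0.07,  0.30]]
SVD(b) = [[0.12, -0.06, -0.99], [-0.97, -0.23, -0.1], [-0.22, 0.97, -0.08]] @ diag([0.9415888604740397, 0.321765997386873, 0.01664514213908746]) @ [[0.12, -0.97, -0.22], [-0.06, -0.23, 0.97], [-0.99, -0.1, -0.08]]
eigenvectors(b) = [[0.12, -0.99, -0.06], [-0.97, -0.1, -0.23], [-0.22, -0.08, 0.97]]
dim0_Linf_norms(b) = [0.1, 0.9, 0.35]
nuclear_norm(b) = 1.28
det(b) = 0.01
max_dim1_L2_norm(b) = 0.91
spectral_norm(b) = 0.94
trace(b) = 1.28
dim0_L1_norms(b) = [0.17, 1.13, 0.52]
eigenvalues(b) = [0.94, 0.02, 0.32]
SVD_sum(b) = [[0.01,-0.11,-0.02],[-0.11,0.88,0.20],[-0.02,0.20,0.05]] + [[0.0, 0.00, -0.02], [0.0, 0.02, -0.07], [-0.02, -0.07, 0.3]] + [[0.02,  0.0,  0.00], [0.0,  0.0,  0.0], [0.0,  0.0,  0.00]]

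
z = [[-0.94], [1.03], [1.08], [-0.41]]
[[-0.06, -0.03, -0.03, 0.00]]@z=[[-0.01]]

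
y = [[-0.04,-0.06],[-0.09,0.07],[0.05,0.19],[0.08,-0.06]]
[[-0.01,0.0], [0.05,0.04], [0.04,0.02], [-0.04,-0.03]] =y @ [[-0.28, -0.30],[0.30, 0.17]]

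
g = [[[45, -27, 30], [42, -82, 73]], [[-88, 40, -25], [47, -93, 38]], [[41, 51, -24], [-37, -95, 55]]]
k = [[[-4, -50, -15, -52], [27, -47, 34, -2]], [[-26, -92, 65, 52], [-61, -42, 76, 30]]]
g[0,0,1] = -27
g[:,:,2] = [[30, 73], [-25, 38], [-24, 55]]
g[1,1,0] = 47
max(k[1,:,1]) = -42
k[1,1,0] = -61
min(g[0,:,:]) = -82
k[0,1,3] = -2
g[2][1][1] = -95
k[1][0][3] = 52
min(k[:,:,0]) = -61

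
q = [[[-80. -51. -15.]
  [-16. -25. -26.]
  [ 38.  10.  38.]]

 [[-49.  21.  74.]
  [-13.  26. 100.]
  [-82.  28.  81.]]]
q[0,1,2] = -26.0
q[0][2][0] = 38.0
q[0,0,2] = -15.0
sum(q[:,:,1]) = 9.0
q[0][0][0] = -80.0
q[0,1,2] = -26.0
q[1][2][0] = -82.0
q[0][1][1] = -25.0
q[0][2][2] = 38.0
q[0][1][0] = -16.0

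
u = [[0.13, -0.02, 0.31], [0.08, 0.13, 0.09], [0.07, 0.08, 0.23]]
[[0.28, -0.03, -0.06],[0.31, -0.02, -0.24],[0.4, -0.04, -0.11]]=u @ [[-0.62, 0.18, -1.71],[1.87, -0.14, -1.13],[1.29, -0.17, 0.44]]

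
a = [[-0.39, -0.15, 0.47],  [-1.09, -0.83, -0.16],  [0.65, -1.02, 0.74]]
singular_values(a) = [1.46, 1.4, 0.48]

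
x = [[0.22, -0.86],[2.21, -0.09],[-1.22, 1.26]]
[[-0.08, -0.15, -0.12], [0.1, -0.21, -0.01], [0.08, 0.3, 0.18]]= x @[[0.05, -0.09, 0.00], [0.11, 0.15, 0.14]]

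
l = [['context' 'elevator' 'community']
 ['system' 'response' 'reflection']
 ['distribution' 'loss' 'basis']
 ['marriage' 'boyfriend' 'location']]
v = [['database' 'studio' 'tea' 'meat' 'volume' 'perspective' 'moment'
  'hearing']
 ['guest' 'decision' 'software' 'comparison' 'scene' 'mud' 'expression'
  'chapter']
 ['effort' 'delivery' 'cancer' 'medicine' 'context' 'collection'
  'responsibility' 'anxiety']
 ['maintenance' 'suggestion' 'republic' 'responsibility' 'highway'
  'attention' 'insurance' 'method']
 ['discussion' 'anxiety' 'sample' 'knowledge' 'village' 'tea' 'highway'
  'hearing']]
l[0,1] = 'elevator'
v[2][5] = 'collection'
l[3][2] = 'location'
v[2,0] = 'effort'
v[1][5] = 'mud'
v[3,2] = 'republic'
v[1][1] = 'decision'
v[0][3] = 'meat'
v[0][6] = 'moment'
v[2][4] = 'context'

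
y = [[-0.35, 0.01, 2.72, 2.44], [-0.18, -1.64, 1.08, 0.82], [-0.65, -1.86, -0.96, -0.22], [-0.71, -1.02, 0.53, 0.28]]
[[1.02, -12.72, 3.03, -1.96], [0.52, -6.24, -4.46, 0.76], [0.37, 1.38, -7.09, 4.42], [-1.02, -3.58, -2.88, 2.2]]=y@[[1.71,  0.84,  -0.14,  -2.64], [-0.32,  0.83,  3.42,  -0.88], [-1.45,  -3.28,  0.77,  -1.13], [2.28,  -1.44,  0.35,  0.08]]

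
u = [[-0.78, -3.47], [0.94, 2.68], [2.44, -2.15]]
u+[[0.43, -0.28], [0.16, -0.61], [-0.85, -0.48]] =[[-0.35,-3.75], [1.10,2.07], [1.59,-2.63]]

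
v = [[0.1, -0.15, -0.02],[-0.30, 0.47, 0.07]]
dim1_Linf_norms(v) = [0.15, 0.47]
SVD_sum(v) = [[0.1,-0.15,-0.02], [-0.30,0.47,0.07]] + [[0.00,0.00,0.00], [0.0,0.00,0.0]]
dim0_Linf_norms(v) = [0.3, 0.47, 0.07]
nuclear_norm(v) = 0.59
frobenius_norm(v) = 0.59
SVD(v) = [[-0.31, 0.95], [0.95, 0.31]] @ diag([0.590493175308132, 0.004220179441659187]) @ [[-0.54, 0.84, 0.12], [0.72, 0.38, 0.58]]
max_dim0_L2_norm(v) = 0.49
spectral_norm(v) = 0.59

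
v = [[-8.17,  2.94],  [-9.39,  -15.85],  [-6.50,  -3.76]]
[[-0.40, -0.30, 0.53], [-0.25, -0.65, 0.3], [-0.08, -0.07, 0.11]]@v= [[2.64, 1.59], [6.2, 8.44], [0.6, 0.46]]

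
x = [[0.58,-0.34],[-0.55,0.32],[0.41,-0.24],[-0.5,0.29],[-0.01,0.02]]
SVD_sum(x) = [[0.58, -0.34], [-0.55, 0.32], [0.41, -0.24], [-0.5, 0.29], [-0.02, 0.01]] + [[-0.0, -0.00], [-0.00, -0.00], [-0.0, -0.00], [-0.0, -0.00], [0.01, 0.01]]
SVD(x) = [[-0.56, -0.11], [0.53, -0.07], [-0.40, -0.05], [0.49, -0.12], [0.02, 0.98]] @ diag([1.190397043584607, 0.012445024107134545]) @ [[-0.86, 0.5],[0.50, 0.86]]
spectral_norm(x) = 1.19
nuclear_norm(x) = 1.20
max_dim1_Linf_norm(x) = 0.58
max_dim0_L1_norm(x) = 2.05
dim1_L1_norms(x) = [0.92, 0.87, 0.65, 0.79, 0.03]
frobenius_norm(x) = 1.19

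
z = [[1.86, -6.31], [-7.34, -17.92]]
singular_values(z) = [20.06, 3.97]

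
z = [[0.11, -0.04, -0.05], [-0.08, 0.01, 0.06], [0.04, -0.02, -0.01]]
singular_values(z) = [0.17, 0.03, 0.0]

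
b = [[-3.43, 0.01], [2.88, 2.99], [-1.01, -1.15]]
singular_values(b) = [5.18, 2.13]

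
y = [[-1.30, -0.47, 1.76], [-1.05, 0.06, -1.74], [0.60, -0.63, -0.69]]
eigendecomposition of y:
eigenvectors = [[-0.4,0.93,0.6], [0.84,0.19,0.77], [-0.38,-0.33,0.22]]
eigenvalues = [1.34, -2.02, -1.26]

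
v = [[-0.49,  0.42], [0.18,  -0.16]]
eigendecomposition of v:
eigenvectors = [[-0.94,-0.65], [0.35,-0.76]]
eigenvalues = [-0.65, -0.0]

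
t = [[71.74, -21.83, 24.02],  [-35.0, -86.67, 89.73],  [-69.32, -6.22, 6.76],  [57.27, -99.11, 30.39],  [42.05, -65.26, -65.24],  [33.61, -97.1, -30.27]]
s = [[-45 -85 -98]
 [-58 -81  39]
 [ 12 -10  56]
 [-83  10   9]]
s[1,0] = -58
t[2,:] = [-69.32, -6.22, 6.76]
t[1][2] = 89.73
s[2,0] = 12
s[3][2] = 9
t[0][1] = -21.83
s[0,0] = -45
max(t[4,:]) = 42.05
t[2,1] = -6.22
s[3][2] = 9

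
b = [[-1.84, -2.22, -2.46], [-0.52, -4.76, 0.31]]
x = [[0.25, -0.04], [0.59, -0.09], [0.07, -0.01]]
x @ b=[[-0.44, -0.36, -0.63], [-1.04, -0.88, -1.48], [-0.12, -0.11, -0.18]]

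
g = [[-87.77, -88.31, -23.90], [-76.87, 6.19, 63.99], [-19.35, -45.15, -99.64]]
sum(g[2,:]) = -164.14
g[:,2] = [-23.9, 63.99, -99.64]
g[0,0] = -87.77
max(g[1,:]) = 63.99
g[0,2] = -23.9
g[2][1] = -45.15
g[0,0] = -87.77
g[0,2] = -23.9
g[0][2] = -23.9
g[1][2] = 63.99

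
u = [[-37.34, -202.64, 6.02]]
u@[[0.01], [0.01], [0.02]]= [[-2.28]]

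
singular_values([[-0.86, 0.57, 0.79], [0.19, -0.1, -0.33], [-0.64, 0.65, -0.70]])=[1.41, 1.08, 0.0]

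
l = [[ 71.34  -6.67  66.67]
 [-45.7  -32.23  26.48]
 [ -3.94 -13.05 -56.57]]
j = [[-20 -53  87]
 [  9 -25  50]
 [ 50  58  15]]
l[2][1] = -13.05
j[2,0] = 50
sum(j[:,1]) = -20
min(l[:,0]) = -45.7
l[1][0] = -45.7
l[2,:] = [-3.94, -13.05, -56.57]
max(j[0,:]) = 87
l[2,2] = -56.57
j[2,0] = 50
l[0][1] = -6.67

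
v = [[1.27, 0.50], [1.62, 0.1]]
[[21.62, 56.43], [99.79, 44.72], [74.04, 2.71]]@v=[[118.87,  16.45], [199.18,  54.37], [98.42,  37.29]]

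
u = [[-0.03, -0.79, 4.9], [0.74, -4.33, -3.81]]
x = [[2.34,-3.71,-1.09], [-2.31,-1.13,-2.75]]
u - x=[[-2.37,2.92,5.99], [3.05,-3.20,-1.06]]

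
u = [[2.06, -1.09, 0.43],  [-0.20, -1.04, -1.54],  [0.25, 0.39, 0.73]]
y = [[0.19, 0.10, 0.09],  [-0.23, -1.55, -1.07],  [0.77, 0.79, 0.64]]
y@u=[[0.39, -0.28, -0.01], [-0.43, 1.45, 1.51], [1.59, -1.41, -0.42]]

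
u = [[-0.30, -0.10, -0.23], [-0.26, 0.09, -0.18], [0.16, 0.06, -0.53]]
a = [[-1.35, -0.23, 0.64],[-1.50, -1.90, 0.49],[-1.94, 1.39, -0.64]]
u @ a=[[1.0,-0.06,-0.09], [0.57,-0.36,-0.01], [0.72,-0.89,0.47]]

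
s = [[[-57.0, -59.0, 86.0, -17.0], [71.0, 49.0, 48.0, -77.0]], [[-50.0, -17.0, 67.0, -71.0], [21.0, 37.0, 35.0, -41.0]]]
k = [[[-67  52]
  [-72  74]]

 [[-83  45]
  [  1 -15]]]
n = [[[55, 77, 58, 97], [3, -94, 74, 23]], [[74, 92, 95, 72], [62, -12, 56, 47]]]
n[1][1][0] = 62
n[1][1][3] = 47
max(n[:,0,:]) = 97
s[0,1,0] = 71.0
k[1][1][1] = -15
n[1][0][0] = 74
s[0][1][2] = 48.0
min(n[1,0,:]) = 72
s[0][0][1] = -59.0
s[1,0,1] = -17.0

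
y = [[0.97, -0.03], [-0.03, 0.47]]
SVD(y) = [[-1.00, 0.06], [0.06, 1.0]] @ diag([0.9717935662402833, 0.46820643375971654]) @ [[-1.00, 0.06],[0.06, 1.00]]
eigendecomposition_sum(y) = [[0.97,-0.06], [-0.06,0.0]] + [[0.00, 0.03], [0.03, 0.47]]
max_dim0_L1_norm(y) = 1.0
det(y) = 0.45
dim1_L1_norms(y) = [1.0, 0.5]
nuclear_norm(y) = 1.44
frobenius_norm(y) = 1.08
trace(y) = 1.44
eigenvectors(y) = [[1.00, 0.06], [-0.06, 1.0]]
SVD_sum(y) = [[0.97,-0.06], [-0.06,0.00]] + [[0.0, 0.03],  [0.03, 0.47]]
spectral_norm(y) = 0.97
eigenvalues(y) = [0.97, 0.47]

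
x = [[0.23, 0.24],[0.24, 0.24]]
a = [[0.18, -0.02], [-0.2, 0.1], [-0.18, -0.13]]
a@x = [[0.04, 0.04], [-0.02, -0.02], [-0.07, -0.07]]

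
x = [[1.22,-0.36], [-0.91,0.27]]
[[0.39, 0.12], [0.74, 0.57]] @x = [[0.37,-0.11], [0.38,-0.11]]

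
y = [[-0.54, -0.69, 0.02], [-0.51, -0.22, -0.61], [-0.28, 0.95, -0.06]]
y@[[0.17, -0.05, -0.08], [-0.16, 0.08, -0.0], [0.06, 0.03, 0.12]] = [[0.02, -0.03, 0.05], [-0.09, -0.01, -0.03], [-0.20, 0.09, 0.02]]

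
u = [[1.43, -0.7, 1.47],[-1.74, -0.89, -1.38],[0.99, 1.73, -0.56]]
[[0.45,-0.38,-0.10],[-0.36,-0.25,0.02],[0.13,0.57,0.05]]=u @[[0.31, -0.12, -0.05], [-0.12, 0.42, 0.06], [-0.05, 0.06, 0.01]]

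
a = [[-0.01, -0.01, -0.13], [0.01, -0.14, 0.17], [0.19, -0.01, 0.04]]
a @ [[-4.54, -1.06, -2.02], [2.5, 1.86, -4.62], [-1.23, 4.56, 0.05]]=[[0.18,-0.6,0.06],[-0.60,0.5,0.64],[-0.94,-0.04,-0.34]]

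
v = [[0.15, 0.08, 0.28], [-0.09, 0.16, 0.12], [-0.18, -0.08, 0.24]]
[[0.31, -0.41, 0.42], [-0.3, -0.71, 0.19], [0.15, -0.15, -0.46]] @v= [[0.01, -0.07, 0.14], [-0.02, -0.15, -0.12], [0.12, 0.02, -0.09]]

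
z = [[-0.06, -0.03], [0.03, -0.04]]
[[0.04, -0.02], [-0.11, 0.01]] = z @[[-1.46, 0.29], [1.67, -0.05]]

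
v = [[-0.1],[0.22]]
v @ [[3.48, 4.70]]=[[-0.35, -0.47],  [0.77, 1.03]]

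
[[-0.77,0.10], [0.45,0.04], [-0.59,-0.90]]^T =[[-0.77, 0.45, -0.59],[0.10, 0.04, -0.9]]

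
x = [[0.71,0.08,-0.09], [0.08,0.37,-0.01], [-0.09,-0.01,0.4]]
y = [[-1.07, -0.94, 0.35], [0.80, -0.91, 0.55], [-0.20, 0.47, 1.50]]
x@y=[[-0.68,-0.78,0.16], [0.21,-0.42,0.22], [0.01,0.28,0.56]]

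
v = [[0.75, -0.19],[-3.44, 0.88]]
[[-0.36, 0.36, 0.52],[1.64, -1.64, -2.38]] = v@[[-0.47, 0.35, 0.64], [0.03, -0.49, -0.2]]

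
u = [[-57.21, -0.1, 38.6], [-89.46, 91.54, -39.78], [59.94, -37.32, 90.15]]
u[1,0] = -89.46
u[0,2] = 38.6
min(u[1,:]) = -89.46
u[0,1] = -0.1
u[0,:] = [-57.21, -0.1, 38.6]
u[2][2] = 90.15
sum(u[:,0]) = -86.72999999999999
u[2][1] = -37.32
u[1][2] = -39.78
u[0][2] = 38.6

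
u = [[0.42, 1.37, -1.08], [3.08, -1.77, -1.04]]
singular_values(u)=[3.7, 1.79]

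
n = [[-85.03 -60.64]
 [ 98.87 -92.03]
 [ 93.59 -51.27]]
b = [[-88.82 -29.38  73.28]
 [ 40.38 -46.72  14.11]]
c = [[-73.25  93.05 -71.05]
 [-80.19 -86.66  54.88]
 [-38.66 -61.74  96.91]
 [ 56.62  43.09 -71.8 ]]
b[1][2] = 14.11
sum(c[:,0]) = -135.48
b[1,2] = 14.11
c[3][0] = 56.62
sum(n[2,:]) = 42.32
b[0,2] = 73.28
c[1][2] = 54.88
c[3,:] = [56.62, 43.09, -71.8]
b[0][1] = -29.38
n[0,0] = -85.03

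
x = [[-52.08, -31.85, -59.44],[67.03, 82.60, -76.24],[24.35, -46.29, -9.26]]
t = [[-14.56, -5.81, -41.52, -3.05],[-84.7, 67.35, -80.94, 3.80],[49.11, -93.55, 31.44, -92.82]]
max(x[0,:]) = -31.85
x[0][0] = -52.08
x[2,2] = -9.26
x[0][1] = -31.85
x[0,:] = [-52.08, -31.85, -59.44]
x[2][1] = -46.29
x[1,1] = 82.6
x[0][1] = -31.85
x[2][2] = -9.26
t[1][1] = 67.35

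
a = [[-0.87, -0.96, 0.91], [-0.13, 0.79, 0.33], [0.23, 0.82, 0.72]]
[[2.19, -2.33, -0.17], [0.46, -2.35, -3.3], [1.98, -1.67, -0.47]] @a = [[-1.64, -4.08, 1.10],[-0.85, -5.0, -2.73],[-1.61, -3.61, 0.91]]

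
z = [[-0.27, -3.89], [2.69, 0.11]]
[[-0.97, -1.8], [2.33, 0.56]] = z @[[0.86,0.19], [0.19,0.45]]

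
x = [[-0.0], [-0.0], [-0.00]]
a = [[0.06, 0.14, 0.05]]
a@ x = [[0.00]]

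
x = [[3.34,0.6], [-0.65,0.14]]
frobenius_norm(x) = 3.46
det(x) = 0.86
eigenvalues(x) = [3.21, 0.27]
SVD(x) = [[-0.98, 0.18], [0.18, 0.98]] @ diag([3.4490395341491618, 0.24864893298811083]) @ [[-0.99, -0.16], [-0.16, 0.99]]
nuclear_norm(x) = 3.70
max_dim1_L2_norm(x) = 3.39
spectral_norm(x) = 3.45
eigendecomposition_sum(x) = [[3.35, 0.65], [-0.71, -0.14]] + [[-0.01, -0.05], [0.06, 0.28]]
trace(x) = 3.48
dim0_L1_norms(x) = [3.99, 0.74]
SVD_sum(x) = [[3.35, 0.56], [-0.61, -0.10]] + [[-0.01,  0.04], [-0.04,  0.24]]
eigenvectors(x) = [[0.98, -0.19], [-0.21, 0.98]]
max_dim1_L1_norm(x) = 3.94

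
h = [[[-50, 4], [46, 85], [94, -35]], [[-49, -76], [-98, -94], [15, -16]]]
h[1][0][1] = -76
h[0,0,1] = 4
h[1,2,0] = 15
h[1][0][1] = -76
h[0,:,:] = [[-50, 4], [46, 85], [94, -35]]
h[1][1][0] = -98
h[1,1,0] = -98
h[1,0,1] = -76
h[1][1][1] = -94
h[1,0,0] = -49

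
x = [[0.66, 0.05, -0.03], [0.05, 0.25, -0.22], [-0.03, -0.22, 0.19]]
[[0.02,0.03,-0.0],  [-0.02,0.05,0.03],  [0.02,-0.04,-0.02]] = x @ [[0.04, 0.04, -0.01], [-0.13, 0.08, 0.04], [-0.04, -0.13, -0.08]]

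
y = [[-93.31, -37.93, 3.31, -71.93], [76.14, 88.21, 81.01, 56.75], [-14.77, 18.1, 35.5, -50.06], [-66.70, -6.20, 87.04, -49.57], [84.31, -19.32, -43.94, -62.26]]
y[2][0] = -14.77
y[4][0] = 84.31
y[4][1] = -19.32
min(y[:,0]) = -93.31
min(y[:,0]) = -93.31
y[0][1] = -37.93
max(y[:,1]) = 88.21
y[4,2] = -43.94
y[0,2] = 3.31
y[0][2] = 3.31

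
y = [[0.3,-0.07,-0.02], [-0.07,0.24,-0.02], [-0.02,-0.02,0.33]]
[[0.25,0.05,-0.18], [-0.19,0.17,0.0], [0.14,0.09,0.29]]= y @ [[0.74,0.4,-0.55], [-0.52,0.85,-0.09], [0.43,0.35,0.83]]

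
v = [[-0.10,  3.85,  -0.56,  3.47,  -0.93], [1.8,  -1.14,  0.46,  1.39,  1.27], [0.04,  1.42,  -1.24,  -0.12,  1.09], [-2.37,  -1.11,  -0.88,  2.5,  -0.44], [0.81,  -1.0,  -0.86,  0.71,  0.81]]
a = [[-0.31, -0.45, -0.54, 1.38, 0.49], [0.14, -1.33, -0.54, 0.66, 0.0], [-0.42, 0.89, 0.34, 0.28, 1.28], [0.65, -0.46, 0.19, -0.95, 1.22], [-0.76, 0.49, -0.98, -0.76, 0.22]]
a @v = [[-3.67,-3.47,-1.00,2.16,-1.08], [-3.99,0.56,-0.6,0.35,-2.70], [2.03,-3.74,-1.12,1.35,2.81], [2.35,3.13,-1.02,0.08,0.42], [2.9,-4.25,2.35,-3.58,0.77]]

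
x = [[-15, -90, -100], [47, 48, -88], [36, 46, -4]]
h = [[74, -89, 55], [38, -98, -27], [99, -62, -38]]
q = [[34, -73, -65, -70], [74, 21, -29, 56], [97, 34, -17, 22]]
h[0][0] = 74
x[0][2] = -100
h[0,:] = [74, -89, 55]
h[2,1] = -62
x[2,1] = 46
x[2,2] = -4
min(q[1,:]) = -29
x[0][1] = -90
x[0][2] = -100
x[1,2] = -88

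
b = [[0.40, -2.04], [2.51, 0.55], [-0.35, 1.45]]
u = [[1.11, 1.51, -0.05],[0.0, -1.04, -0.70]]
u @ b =[[4.25, -1.51],[-2.37, -1.59]]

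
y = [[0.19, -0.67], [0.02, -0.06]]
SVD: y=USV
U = [[-1.00, -0.09], [-0.09, 1.0]]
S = [0.7, 0.0]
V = [[-0.27, 0.96], [0.96, 0.27]]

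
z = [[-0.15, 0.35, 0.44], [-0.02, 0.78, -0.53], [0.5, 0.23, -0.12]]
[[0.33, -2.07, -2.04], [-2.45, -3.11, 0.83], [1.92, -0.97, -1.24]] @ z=[[-1.03, -1.97, 1.49], [0.84, -3.09, 0.47], [-0.89, -0.37, 1.51]]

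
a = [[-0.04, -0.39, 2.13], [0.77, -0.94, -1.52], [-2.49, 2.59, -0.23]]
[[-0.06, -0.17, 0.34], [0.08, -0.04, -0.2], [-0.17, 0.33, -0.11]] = a @[[0.1, 0.03, -0.02],[0.03, 0.15, -0.05],[-0.02, -0.05, 0.15]]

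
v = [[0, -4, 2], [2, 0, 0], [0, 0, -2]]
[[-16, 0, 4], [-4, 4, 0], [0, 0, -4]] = v @ [[-2, 2, 0], [4, 0, 0], [0, 0, 2]]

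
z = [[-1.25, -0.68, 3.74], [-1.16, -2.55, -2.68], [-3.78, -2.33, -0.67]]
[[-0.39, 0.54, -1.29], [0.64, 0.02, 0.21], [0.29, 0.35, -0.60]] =z @ [[0.03, -0.05, 0.11], [-0.14, -0.1, 0.16], [-0.12, 0.11, -0.28]]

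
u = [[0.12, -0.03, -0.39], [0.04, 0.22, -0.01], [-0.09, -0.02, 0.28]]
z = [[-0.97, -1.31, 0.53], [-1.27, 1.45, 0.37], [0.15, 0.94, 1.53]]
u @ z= [[-0.14, -0.57, -0.54],[-0.32, 0.26, 0.09],[0.15, 0.35, 0.37]]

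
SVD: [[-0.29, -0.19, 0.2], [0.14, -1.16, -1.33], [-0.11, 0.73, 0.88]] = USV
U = [[-0.03, -1.00, -0.07], [0.84, -0.06, 0.54], [-0.54, -0.05, 0.84]]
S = [2.11, 0.4, 0.01]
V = [[0.09, -0.65, -0.76], [0.72, 0.57, -0.4], [0.69, -0.51, 0.51]]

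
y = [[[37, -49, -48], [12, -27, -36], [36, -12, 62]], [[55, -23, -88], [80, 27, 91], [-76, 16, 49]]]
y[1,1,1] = 27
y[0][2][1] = -12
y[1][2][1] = 16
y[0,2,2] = 62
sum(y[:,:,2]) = 30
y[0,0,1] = -49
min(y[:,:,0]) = -76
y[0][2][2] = 62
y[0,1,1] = -27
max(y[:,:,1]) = 27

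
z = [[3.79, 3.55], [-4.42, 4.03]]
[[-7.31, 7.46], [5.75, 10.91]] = z @ [[-1.61,-0.28], [-0.34,2.4]]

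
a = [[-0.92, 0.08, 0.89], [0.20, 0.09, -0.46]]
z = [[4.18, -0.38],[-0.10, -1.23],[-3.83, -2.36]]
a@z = [[-7.26, -1.85],[2.59, 0.90]]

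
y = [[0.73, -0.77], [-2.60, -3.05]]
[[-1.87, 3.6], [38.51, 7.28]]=y@[[-8.36, 1.27], [-5.50, -3.47]]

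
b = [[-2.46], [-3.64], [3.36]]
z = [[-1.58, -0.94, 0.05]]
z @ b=[[7.48]]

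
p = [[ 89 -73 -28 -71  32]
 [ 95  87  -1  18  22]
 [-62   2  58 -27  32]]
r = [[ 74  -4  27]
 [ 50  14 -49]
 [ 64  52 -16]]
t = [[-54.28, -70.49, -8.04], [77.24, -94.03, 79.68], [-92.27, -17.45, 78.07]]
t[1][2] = 79.68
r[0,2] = 27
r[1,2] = -49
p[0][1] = -73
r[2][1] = 52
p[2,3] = -27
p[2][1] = 2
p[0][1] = -73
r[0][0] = 74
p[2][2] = 58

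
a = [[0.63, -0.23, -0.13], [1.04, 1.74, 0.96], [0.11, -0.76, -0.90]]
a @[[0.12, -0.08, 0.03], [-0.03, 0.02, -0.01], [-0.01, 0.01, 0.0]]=[[0.08, -0.06, 0.02], [0.06, -0.04, 0.01], [0.04, -0.03, 0.01]]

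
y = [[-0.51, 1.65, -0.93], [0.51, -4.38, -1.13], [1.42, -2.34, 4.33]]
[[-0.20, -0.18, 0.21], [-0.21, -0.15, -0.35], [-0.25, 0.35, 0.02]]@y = [[0.31, -0.03, 1.30], [-0.47, 1.13, -1.15], [0.33, -1.99, -0.08]]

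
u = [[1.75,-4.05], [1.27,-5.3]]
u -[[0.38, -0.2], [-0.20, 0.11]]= [[1.37, -3.85], [1.47, -5.41]]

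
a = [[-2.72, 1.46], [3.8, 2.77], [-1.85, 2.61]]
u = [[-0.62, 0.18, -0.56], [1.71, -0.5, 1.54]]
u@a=[[3.41, -1.87], [-9.40, 5.13]]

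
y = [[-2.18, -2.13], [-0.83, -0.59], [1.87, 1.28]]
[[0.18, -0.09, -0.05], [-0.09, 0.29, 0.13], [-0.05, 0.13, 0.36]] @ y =[[-0.41, -0.39], [0.20, 0.19], [0.67, 0.49]]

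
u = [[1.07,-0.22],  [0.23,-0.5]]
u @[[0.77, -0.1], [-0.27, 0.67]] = [[0.88, -0.25], [0.31, -0.36]]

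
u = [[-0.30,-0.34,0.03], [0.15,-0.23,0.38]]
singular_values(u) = [0.51, 0.41]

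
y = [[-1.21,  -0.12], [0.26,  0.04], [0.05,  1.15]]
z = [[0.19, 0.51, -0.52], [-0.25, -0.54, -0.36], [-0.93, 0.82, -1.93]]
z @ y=[[-0.12, -0.6], [0.14, -0.41], [1.24, -2.08]]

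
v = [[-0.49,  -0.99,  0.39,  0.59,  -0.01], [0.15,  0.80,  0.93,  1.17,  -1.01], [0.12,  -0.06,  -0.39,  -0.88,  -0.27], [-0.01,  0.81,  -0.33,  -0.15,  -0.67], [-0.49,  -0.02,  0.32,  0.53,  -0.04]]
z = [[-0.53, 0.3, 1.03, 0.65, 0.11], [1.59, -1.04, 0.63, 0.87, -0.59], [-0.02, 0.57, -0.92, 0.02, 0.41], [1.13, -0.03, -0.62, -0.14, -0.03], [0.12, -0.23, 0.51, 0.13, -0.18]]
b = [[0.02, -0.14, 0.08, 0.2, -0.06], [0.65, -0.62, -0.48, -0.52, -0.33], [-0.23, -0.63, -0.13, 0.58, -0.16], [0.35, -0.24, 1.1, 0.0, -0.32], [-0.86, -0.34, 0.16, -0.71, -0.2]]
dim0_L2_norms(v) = [0.72, 1.51, 1.17, 1.67, 1.24]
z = v @ b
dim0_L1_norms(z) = [3.39, 2.17, 3.71, 1.81, 1.32]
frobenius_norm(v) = 2.92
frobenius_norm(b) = 2.29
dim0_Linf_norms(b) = [0.86, 0.63, 1.1, 0.71, 0.33]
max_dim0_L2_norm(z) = 2.03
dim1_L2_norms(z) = [1.37, 2.26, 1.16, 1.3, 0.61]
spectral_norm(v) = 2.18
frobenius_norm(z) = 3.22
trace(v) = -0.27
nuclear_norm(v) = 5.28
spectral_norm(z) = 2.47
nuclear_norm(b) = 4.56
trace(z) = -2.81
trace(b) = -0.93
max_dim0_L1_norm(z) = 3.71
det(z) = 0.00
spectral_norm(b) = 1.24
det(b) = -0.01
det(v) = 0.24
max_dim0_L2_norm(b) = 1.22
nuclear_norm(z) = 5.44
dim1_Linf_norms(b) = [0.2, 0.65, 0.63, 1.1, 0.86]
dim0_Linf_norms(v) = [0.49, 0.99, 0.93, 1.17, 1.01]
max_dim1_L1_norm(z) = 4.72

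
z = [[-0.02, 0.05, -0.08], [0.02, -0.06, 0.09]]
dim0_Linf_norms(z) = [0.02, 0.06, 0.09]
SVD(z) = [[-0.66, 0.75],[0.75, 0.66]] @ diag([0.14626022399715835, 0.0028190204506303514]) @ [[0.19, -0.53, 0.82], [-0.66, -0.69, -0.29]]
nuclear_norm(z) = 0.15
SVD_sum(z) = [[-0.02, 0.05, -0.08],[0.02, -0.06, 0.09]] + [[-0.00, -0.00, -0.0], [-0.00, -0.00, -0.0]]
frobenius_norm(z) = 0.15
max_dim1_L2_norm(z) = 0.11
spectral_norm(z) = 0.15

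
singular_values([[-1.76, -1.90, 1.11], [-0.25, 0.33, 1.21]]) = [2.85, 1.2]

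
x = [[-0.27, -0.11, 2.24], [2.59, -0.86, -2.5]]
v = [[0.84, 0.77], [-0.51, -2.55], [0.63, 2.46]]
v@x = [[1.77, -0.75, -0.04], [-6.47, 2.25, 5.23], [6.2, -2.18, -4.74]]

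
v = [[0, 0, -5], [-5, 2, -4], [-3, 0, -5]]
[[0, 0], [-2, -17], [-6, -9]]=v@[[2, 3], [4, -1], [0, 0]]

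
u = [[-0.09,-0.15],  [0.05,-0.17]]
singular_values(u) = [0.23, 0.1]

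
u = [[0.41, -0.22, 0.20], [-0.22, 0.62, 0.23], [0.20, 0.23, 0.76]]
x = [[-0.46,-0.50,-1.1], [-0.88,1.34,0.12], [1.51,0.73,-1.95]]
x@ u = [[-0.30, -0.46, -1.04], [-0.63, 1.05, 0.22], [0.07, -0.33, -1.01]]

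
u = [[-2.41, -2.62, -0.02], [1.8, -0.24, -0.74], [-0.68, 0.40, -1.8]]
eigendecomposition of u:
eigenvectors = [[(0.7+0j), 0.70-0.00j, 0.42+0.00j], [(-0.34-0.54j), -0.34+0.54j, (-0.05+0j)], [-0.19+0.24j, -0.19-0.24j, 0.90+0.00j]]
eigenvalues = [(-1.15+2.02j), (-1.15-2.02j), (-2.14+0j)]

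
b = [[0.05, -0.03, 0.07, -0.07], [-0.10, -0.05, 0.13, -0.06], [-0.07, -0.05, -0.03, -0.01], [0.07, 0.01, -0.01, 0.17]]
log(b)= [[-2.27, 0.15, 0.81, -0.4], [0.25, -2.94, 3.13, -0.21], [-0.88, -1.18, -1.83, -0.47], [0.44, -0.03, -0.31, -1.72]]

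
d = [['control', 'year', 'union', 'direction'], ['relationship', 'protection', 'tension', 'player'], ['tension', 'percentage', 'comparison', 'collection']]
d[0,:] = ['control', 'year', 'union', 'direction']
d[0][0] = 'control'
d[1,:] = ['relationship', 'protection', 'tension', 'player']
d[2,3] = 'collection'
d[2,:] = ['tension', 'percentage', 'comparison', 'collection']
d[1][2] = 'tension'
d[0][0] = 'control'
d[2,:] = ['tension', 'percentage', 'comparison', 'collection']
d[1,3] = 'player'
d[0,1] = 'year'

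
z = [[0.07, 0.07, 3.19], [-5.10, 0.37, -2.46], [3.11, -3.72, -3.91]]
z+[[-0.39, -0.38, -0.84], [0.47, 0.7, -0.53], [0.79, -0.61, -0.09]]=[[-0.32, -0.31, 2.35], [-4.63, 1.07, -2.99], [3.9, -4.33, -4.0]]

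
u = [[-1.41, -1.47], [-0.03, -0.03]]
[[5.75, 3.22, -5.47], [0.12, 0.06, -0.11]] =u @ [[-2.4, 0.78, -0.34], [-1.61, -2.94, 4.05]]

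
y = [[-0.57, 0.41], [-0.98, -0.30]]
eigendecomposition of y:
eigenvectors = [[-0.12+0.53j,-0.12-0.53j], [(-0.84+0j),(-0.84-0j)]]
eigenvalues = [(-0.43+0.62j), (-0.43-0.62j)]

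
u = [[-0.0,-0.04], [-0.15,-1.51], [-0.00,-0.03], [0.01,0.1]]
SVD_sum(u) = [[-0.0,-0.04], [-0.15,-1.51], [-0.00,-0.03], [0.01,0.1]] + [[0.00, -0.0], [-0.0, 0.0], [0.00, -0.00], [0.0, -0.00]]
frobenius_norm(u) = 1.52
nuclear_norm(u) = 1.53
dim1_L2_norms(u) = [0.04, 1.52, 0.03, 0.1]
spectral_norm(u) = 1.52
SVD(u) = [[-0.03,0.8], [-1.00,-0.03], [-0.02,0.6], [0.07,0.02]] @ diag([1.5215701073181613, 0.004940497525356012]) @ [[0.1, 1.0], [1.00, -0.1]]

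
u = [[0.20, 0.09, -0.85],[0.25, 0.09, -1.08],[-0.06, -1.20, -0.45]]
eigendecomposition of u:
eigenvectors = [[-0.54,-0.97,0.4], [-0.66,0.13,0.52], [0.52,-0.21,0.76]]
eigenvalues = [1.14, 0.0, -1.3]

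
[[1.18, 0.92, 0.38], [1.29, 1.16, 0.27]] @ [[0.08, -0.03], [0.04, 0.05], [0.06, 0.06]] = [[0.15, 0.03], [0.17, 0.04]]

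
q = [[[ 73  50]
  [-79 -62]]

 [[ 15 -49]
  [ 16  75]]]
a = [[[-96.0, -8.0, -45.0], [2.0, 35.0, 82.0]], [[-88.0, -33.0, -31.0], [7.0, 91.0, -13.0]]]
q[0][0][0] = 73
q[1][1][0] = 16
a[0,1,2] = 82.0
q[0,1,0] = -79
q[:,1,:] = [[-79, -62], [16, 75]]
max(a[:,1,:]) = 91.0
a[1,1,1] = 91.0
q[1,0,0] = 15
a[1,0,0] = -88.0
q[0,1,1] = -62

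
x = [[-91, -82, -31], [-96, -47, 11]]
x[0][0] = -91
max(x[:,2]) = 11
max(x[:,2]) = 11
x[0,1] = -82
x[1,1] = -47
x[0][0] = -91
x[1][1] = -47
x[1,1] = -47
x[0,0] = -91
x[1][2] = 11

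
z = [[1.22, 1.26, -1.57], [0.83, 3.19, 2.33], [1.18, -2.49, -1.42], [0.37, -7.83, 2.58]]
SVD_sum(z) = [[-0.03, 1.46, -0.25],[-0.05, 2.69, -0.47],[0.04, -2.20, 0.38],[0.16, -8.04, 1.39]] + [[0.13, -0.24, -1.41], [-0.24, 0.46, 2.7], [0.17, -0.32, -1.88], [-0.10, 0.2, 1.16]] + [[1.12, 0.04, 0.09], [1.12, 0.04, 0.09], [0.97, 0.03, 0.08], [0.32, 0.01, 0.03]]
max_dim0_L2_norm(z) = 8.9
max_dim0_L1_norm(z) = 14.77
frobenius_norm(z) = 9.98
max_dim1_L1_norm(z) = 10.78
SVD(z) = [[-0.16, -0.37, -0.59], [-0.3, 0.72, -0.6], [0.25, -0.50, -0.51], [0.91, 0.31, -0.17]] @ diag([9.013661522330759, 3.835160460338653, 1.8950858039436962]) @ [[0.02,  -0.99,  0.17], [-0.09,  0.17,  0.98], [-1.00,  -0.03,  -0.08]]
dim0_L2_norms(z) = [1.93, 8.9, 4.07]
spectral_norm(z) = 9.01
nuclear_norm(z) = 14.74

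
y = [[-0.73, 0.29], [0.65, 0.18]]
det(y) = -0.320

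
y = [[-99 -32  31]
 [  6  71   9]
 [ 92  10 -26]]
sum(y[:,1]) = 49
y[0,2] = 31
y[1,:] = [6, 71, 9]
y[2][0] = 92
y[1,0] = 6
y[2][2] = -26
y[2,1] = 10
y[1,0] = 6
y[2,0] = 92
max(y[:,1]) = 71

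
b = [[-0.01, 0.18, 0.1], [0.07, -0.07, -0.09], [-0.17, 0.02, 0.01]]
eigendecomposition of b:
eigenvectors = [[0.38+0.00j,  0.33-0.43j,  0.33+0.43j], [0.59+0.00j,  (-0.24+0.37j),  -0.24-0.37j], [(-0.71+0j),  0.71+0.00j,  (0.71-0j)]]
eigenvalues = [(0.08+0j), (-0.08+0.11j), (-0.08-0.11j)]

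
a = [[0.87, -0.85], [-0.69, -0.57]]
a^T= [[0.87, -0.69],[-0.85, -0.57]]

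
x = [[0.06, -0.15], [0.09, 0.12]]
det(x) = 0.02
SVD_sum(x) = [[-0.01, -0.15], [0.01, 0.13]] + [[0.07, -0.00], [0.08, -0.01]]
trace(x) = 0.18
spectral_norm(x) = 0.19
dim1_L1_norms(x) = [0.21, 0.21]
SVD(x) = [[-0.76, 0.66], [0.66, 0.76]] @ diag([0.19242640687119286, 0.10757359312880714]) @ [[0.07, 1.0], [1.0, -0.07]]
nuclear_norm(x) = 0.30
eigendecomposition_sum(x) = [[0.03+0.07j,(-0.08+0.06j)], [0.04-0.04j,(0.06+0.04j)]] + [[(0.03-0.07j), (-0.07-0.06j)],[0.04+0.04j, 0.06-0.04j]]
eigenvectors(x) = [[0.79+0.00j,(0.79-0j)],[-0.16-0.59j,(-0.16+0.59j)]]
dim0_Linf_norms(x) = [0.09, 0.15]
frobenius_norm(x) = 0.22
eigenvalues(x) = [(0.09+0.11j), (0.09-0.11j)]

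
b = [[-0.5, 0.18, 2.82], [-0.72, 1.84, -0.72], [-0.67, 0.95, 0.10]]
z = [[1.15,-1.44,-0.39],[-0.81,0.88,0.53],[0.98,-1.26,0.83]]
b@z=[[2.04, -2.67, 2.63], [-3.02, 3.56, 0.66], [-1.44, 1.67, 0.85]]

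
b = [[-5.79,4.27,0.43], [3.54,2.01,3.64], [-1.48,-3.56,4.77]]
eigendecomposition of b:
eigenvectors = [[0.93+0.00j, (-0.01-0.26j), -0.01+0.26j], [(-0.36+0j), (0.12-0.63j), 0.12+0.63j], [(0.01+0j), (0.72+0j), 0.72-0.00j]]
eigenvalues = [(-7.41+0j), (4.2+3.66j), (4.2-3.66j)]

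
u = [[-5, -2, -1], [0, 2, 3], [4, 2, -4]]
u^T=[[-5, 0, 4], [-2, 2, 2], [-1, 3, -4]]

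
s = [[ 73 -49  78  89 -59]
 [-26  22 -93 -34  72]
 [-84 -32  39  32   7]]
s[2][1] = -32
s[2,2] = 39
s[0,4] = -59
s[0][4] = -59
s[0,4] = -59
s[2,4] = 7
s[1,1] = 22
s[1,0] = -26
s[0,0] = 73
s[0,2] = 78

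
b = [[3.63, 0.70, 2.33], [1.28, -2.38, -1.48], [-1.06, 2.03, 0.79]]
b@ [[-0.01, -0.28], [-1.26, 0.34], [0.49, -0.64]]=[[0.22, -2.27],[2.26, -0.22],[-2.16, 0.48]]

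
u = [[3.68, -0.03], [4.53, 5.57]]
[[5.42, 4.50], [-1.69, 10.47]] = u @ [[1.46,1.23], [-1.49,0.88]]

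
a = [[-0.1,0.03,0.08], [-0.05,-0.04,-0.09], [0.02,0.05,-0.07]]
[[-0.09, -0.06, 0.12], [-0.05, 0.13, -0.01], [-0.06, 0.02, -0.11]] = a @ [[0.97, -0.38, -0.77], [-0.96, -0.67, -0.71], [0.48, -0.94, 0.85]]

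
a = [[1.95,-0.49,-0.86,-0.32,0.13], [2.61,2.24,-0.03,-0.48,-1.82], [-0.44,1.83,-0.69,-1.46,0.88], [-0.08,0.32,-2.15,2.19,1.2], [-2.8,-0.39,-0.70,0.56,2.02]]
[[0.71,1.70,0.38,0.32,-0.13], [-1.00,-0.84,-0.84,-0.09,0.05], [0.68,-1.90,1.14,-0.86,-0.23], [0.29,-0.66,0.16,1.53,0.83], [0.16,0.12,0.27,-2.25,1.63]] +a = [[2.66, 1.21, -0.48, 0.0, 0.00],[1.61, 1.4, -0.87, -0.57, -1.77],[0.24, -0.07, 0.45, -2.32, 0.65],[0.21, -0.34, -1.99, 3.72, 2.03],[-2.64, -0.27, -0.43, -1.69, 3.65]]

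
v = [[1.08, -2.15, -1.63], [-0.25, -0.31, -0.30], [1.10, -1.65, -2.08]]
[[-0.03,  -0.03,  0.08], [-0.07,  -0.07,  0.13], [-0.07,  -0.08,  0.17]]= v @ [[0.14, 0.15, -0.26], [0.0, 0.00, -0.01], [0.11, 0.12, -0.21]]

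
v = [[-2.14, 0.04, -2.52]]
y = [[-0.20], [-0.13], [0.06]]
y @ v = [[0.43, -0.01, 0.5], [0.28, -0.01, 0.33], [-0.13, 0.0, -0.15]]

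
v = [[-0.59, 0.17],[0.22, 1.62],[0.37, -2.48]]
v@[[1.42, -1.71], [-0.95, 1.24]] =[[-1.0,1.22], [-1.23,1.63], [2.88,-3.71]]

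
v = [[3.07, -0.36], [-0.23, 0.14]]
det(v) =0.347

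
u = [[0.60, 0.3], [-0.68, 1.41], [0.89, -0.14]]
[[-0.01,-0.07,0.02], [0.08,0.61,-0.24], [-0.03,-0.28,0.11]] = u@[[-0.03, -0.27, 0.10], [0.04, 0.30, -0.12]]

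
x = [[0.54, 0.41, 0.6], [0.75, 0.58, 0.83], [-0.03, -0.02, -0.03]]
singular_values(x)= [1.55, 0.01, 0.0]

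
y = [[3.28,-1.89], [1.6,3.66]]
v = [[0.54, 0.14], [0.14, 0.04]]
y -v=[[2.74, -2.03], [1.46, 3.62]]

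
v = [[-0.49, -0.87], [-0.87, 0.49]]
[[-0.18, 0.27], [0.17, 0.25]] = v @ [[-0.06, -0.35],[0.24, -0.11]]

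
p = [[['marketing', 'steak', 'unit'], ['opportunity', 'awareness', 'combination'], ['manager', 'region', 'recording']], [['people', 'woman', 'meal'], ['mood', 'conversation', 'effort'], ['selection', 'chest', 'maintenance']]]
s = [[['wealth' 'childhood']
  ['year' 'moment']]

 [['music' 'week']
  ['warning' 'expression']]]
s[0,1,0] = 'year'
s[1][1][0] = 'warning'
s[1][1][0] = 'warning'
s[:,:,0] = [['wealth', 'year'], ['music', 'warning']]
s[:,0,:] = [['wealth', 'childhood'], ['music', 'week']]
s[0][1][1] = 'moment'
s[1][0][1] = 'week'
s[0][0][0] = 'wealth'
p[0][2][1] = 'region'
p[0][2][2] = 'recording'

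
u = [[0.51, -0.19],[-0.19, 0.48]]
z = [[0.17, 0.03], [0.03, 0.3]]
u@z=[[0.08, -0.04], [-0.02, 0.14]]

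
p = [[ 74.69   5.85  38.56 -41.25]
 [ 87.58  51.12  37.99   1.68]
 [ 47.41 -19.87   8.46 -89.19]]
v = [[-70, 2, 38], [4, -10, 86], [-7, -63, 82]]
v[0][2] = 38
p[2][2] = 8.46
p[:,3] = [-41.25, 1.68, -89.19]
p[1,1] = 51.12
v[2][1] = -63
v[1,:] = [4, -10, 86]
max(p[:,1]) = 51.12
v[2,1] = -63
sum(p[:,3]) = -128.76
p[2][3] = -89.19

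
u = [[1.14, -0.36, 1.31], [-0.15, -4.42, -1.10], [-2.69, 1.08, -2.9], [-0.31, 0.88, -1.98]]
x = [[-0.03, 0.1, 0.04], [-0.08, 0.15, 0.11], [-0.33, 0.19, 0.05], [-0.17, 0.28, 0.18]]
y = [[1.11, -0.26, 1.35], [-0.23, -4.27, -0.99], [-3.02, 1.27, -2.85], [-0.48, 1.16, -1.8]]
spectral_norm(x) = 0.55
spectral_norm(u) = 4.93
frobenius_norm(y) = 6.79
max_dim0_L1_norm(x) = 0.72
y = x + u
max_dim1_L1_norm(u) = 6.67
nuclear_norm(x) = 0.76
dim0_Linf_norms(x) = [0.33, 0.28, 0.18]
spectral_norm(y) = 5.15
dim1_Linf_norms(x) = [0.1, 0.15, 0.33, 0.28]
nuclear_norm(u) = 10.48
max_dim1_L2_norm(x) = 0.38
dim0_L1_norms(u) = [4.29, 6.74, 7.29]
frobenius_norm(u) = 6.75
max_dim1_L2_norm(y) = 4.39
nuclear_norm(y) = 10.43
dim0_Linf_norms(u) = [2.69, 4.42, 2.9]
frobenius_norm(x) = 0.58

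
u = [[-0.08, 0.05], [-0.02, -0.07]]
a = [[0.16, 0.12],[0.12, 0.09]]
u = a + [[-0.24, -0.07],[-0.14, -0.16]]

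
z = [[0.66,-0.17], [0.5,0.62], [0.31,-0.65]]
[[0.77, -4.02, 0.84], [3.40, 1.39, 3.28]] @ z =[[-1.24, -3.17], [3.96, -1.85]]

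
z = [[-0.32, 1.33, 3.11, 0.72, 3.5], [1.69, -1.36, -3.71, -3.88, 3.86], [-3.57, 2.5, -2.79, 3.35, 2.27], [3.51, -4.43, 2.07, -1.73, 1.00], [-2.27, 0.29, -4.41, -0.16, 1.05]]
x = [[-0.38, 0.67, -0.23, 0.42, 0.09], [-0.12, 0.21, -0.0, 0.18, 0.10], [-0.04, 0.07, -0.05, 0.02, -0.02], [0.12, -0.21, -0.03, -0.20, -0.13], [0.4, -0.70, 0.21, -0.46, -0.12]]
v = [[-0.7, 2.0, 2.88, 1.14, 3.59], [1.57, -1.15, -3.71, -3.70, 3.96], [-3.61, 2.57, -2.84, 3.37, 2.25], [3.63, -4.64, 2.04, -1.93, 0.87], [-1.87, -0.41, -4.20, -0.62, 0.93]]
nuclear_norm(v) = 25.75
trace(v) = -5.69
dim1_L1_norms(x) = [1.79, 0.61, 0.2, 0.69, 1.89]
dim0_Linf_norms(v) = [3.63, 4.64, 4.2, 3.7, 3.96]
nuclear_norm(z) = 25.47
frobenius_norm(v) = 13.56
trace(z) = -5.15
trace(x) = -0.54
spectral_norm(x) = 1.39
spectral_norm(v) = 9.38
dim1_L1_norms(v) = [10.31, 14.09, 14.64, 13.11, 8.03]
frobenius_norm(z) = 13.49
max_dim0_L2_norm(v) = 7.21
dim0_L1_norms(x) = [1.06, 1.86, 0.52, 1.28, 0.46]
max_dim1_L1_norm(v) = 14.64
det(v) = 760.29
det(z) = 647.13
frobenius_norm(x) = 1.41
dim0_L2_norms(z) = [5.76, 5.44, 7.41, 5.46, 5.87]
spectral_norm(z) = 9.39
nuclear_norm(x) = 1.59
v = z + x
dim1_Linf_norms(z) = [3.5, 3.88, 3.57, 4.43, 4.41]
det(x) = -0.00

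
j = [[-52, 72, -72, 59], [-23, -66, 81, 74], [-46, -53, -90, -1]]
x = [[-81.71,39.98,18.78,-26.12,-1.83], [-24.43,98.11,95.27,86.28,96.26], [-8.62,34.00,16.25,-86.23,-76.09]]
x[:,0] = [-81.71, -24.43, -8.62]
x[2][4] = -76.09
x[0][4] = -1.83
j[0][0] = -52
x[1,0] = -24.43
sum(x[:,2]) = 130.3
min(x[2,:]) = -86.23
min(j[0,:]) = -72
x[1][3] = 86.28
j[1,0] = -23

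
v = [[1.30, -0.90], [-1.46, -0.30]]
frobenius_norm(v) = 2.17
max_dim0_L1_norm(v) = 2.76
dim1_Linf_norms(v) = [1.3, 1.46]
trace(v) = 1.00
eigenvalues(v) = [1.9, -0.9]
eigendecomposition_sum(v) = [[1.49, -0.61], [-0.99, 0.41]] + [[-0.19,-0.29], [-0.47,-0.71]]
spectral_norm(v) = 2.00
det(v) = -1.70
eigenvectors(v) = [[0.83, 0.38], [-0.55, 0.93]]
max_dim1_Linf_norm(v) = 1.46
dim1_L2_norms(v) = [1.58, 1.49]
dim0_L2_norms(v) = [1.95, 0.95]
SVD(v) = [[-0.74, 0.68],[0.68, 0.74]] @ diag([1.998684622251515, 0.8525607196999628]) @ [[-0.97, 0.23], [-0.23, -0.97]]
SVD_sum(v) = [[1.43, -0.34],  [-1.32, 0.31]] + [[-0.13, -0.56], [-0.14, -0.61]]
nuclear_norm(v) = 2.85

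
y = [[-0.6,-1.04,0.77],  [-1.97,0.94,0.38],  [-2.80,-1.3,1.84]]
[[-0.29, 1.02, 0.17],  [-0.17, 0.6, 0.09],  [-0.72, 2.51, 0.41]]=y @ [[0.2, -0.69, -0.11], [0.21, -0.73, -0.12], [0.06, -0.2, -0.03]]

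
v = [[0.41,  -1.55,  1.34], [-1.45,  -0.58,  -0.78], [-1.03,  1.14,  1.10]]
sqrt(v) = [[0.89+0.46j,-0.67+0.68j,(0.53-0.03j)], [(-0.62+0.56j),0.47+0.83j,-0.30-0.04j], [(-0.4-0.06j),0.45-0.09j,1.20+0.00j]]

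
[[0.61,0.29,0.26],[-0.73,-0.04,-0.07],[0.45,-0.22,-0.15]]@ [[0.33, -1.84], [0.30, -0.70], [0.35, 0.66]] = [[0.38, -1.15], [-0.28, 1.32], [0.03, -0.77]]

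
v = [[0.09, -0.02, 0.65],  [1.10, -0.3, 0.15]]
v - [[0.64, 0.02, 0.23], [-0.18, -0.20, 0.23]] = [[-0.55, -0.04, 0.42], [1.28, -0.1, -0.08]]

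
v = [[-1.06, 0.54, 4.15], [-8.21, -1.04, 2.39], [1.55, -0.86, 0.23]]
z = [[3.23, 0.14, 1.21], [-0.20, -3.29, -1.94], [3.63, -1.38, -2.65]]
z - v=[[4.29, -0.40, -2.94], [8.01, -2.25, -4.33], [2.08, -0.52, -2.88]]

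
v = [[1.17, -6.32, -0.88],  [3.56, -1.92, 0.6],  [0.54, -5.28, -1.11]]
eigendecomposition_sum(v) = [[0.61+2.12j,-3.16-0.43j,-0.46+0.47j],[(1.8-0.06j),(-0.96+2.42j),0.28+0.46j],[(0.19+1.89j),(-2.62-0.85j),-0.47+0.33j]] + [[0.61-2.12j, -3.16+0.43j, -0.46-0.47j], [(1.8+0.06j), (-0.96-2.42j), 0.28-0.46j], [0.19-1.89j, -2.62+0.85j, -0.47-0.33j]] + [[(-0.04+0j), 0.01+0.00j, 0.05-0.00j], [(-0.03+0j), 0.01+0.00j, 0.04-0.00j], [0.16-0.00j, (-0.03-0j), (-0.18+0j)]]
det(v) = -5.19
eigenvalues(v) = [(-0.82+4.87j), (-0.82-4.87j), (-0.21+0j)]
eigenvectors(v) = [[(0.64+0j), 0.64-0.00j, (-0.25+0j)],  [0.13-0.51j, 0.13+0.51j, (-0.19+0j)],  [0.55+0.10j, (0.55-0.1j), (0.95+0j)]]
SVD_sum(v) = [[1.67, -6.19, -0.84], [0.69, -2.57, -0.35], [1.38, -5.11, -0.69]] + [[-0.47, -0.1, -0.16], [2.86, 0.64, 0.97], [-0.87, -0.2, -0.29]] + [[-0.03, -0.02, 0.11], [0.01, 0.00, -0.02], [0.04, 0.03, -0.13]]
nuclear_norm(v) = 12.25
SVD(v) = [[-0.73,0.15,-0.66], [-0.3,-0.95,0.12], [-0.61,0.29,0.74]] @ diag([8.803033883806481, 3.268304938110111, 0.18049175072583948]) @ [[-0.26, 0.96, 0.13],[-0.93, -0.21, -0.31],[0.27, 0.2, -0.94]]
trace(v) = -1.86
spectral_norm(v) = 8.80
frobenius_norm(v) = 9.39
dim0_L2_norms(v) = [3.79, 8.46, 1.54]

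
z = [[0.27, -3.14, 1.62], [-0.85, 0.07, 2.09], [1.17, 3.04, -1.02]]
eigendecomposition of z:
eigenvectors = [[0.58, 0.94, -0.74], [0.46, -0.13, 0.60], [-0.67, 0.31, 0.3]]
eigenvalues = [-4.09, 1.24, 2.17]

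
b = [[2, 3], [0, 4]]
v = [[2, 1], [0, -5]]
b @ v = [[4, -13], [0, -20]]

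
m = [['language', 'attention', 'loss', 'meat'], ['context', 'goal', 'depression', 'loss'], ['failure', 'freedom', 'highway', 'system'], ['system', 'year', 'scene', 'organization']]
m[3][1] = 'year'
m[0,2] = 'loss'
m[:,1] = ['attention', 'goal', 'freedom', 'year']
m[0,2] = 'loss'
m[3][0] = 'system'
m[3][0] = 'system'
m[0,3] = 'meat'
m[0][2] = 'loss'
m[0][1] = 'attention'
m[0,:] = ['language', 'attention', 'loss', 'meat']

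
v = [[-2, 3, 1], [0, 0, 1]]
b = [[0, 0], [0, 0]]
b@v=[[0, 0, 0], [0, 0, 0]]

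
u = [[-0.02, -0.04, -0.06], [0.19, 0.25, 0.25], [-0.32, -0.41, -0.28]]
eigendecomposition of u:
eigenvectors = [[(0.8+0j), 0.11+0.15j, 0.11-0.15j],[-0.59+0.00j, (-0.53-0.38j), (-0.53+0.38j)],[(-0.05+0j), 0.73+0.00j, (0.73-0j)]]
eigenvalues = [(0.01+0j), (-0.03+0.15j), (-0.03-0.15j)]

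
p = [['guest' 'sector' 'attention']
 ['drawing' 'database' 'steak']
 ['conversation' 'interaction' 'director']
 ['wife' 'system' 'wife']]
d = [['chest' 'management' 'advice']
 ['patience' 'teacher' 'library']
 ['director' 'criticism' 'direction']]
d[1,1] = 'teacher'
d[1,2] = 'library'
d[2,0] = 'director'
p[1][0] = 'drawing'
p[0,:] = ['guest', 'sector', 'attention']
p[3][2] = 'wife'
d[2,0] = 'director'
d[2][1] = 'criticism'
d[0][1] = 'management'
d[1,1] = 'teacher'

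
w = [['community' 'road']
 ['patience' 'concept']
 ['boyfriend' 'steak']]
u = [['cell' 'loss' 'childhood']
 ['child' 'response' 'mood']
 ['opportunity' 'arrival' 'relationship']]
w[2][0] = 'boyfriend'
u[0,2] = 'childhood'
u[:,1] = ['loss', 'response', 'arrival']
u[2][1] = 'arrival'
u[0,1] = 'loss'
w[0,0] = 'community'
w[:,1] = ['road', 'concept', 'steak']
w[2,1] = 'steak'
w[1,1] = 'concept'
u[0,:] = ['cell', 'loss', 'childhood']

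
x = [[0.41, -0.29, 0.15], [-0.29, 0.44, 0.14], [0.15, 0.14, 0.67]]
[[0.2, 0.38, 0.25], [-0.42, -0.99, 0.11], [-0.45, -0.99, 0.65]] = x @ [[0.34, -0.09, 0.68],  [-0.54, -1.97, 0.47],  [-0.63, -1.05, 0.72]]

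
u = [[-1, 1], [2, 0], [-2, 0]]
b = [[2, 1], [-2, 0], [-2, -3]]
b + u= [[1, 2], [0, 0], [-4, -3]]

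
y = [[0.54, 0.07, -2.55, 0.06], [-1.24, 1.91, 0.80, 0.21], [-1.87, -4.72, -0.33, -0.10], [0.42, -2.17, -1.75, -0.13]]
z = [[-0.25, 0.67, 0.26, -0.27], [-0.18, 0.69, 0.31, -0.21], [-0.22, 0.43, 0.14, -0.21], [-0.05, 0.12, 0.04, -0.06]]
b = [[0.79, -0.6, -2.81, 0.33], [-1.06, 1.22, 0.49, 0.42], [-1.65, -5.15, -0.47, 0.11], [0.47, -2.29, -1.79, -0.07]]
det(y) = 0.57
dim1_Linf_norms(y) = [2.55, 1.91, 4.72, 2.17]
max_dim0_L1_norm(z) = 1.91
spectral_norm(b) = 6.11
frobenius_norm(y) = 6.82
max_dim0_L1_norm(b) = 9.26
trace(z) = 0.52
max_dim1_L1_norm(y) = 7.02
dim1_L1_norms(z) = [1.45, 1.39, 1.0, 0.27]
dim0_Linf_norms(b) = [1.65, 5.15, 2.81, 0.42]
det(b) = 1.17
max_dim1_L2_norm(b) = 5.43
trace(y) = 1.99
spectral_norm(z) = 1.27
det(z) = -0.00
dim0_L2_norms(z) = [0.38, 1.06, 0.43, 0.41]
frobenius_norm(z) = 1.27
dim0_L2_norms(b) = [2.17, 5.8, 3.4, 0.55]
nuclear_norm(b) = 10.77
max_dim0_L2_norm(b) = 5.8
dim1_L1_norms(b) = [4.53, 3.19, 7.38, 4.62]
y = z + b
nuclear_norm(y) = 10.59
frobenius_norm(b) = 7.08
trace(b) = 1.47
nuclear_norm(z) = 1.40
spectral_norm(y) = 5.79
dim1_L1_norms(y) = [3.22, 4.16, 7.02, 4.47]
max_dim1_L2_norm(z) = 0.81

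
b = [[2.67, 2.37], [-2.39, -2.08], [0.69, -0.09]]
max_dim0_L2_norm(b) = 3.65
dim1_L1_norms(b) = [5.04, 4.47, 0.78]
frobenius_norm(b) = 4.82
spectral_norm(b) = 4.80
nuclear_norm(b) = 5.32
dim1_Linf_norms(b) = [2.67, 2.39, 0.69]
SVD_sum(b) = [[2.7, 2.33], [-2.40, -2.07], [0.35, 0.3]] + [[-0.03, 0.04], [0.01, -0.01], [0.34, -0.39]]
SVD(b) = [[-0.74, 0.10], [0.66, -0.03], [-0.1, -0.99]] @ diag([4.795473161444341, 0.5214759417912026]) @ [[-0.76, -0.65], [-0.65, 0.76]]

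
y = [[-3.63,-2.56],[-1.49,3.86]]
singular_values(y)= [4.8, 3.71]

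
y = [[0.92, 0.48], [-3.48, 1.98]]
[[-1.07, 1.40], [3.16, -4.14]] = y@[[-1.04,  1.36], [-0.23,  0.30]]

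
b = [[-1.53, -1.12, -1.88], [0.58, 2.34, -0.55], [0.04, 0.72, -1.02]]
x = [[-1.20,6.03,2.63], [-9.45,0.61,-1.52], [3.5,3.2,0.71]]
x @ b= [[5.44, 17.35, -3.74], [14.75, 10.92, 18.98], [-3.47, 4.08, -9.06]]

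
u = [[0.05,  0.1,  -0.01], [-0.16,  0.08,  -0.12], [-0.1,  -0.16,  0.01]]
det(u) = 0.000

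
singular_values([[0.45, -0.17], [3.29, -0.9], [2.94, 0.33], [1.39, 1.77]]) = [4.65, 2.02]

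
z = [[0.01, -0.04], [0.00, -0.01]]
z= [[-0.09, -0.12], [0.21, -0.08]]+[[0.10, 0.08], [-0.21, 0.07]]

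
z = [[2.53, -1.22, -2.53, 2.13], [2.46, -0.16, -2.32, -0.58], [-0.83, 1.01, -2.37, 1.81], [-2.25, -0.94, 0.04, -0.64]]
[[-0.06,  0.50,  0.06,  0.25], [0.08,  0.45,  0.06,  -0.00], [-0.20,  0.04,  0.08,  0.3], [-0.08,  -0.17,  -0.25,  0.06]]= z @ [[0.05,0.1,0.06,-0.04],[-0.00,-0.05,0.10,-0.02],[0.03,-0.08,0.02,-0.06],[-0.05,-0.01,0.04,0.08]]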